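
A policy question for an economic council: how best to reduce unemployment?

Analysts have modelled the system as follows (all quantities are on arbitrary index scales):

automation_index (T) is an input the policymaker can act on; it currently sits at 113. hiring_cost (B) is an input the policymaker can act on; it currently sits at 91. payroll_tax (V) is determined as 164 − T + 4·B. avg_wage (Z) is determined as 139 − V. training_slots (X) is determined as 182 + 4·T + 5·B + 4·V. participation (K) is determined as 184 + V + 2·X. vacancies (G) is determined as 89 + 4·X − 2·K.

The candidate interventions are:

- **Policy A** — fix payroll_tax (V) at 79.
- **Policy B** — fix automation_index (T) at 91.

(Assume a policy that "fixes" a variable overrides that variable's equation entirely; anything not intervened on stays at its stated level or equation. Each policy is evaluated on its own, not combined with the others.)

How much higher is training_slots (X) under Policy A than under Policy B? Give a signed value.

-1344

Policy A (V := 79):
  T = 113
  B = 91
  V = 79
  X = 182 + 4·113 + 5·91 + 4·79 = 1405
Policy B (T := 91):
  T = 91
  B = 91
  V = 164 − 91 + 4·91 = 437
  X = 182 + 4·91 + 5·91 + 4·437 = 2749
X: 1405 − 2749 = -1344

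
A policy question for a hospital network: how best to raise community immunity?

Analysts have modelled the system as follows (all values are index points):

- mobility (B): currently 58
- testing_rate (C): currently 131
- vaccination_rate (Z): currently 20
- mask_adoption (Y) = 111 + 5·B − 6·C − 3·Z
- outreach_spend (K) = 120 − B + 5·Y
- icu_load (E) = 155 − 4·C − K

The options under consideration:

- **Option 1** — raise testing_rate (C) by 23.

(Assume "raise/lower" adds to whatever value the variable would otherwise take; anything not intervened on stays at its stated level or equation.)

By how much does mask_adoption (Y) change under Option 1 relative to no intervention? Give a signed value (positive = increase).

Baseline:
  B = 58
  C = 131
  Z = 20
  Y = 111 + 5·58 − 6·131 − 3·20 = -445
Option 1 (C + 23):
  B = 58
  C = 131 + 23 = 154
  Z = 20
  Y = 111 + 5·58 − 6·154 − 3·20 = -583
Change in Y: -583 − (-445) = -138

-138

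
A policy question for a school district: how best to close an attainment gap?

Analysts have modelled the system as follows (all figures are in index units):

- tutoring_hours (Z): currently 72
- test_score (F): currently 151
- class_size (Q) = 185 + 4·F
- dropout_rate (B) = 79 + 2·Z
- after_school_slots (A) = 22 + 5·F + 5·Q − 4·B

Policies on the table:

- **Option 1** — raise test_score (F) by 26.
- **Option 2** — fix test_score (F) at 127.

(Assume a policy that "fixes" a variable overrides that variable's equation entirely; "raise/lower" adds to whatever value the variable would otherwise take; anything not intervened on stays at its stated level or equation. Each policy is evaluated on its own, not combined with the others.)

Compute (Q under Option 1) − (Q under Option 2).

Option 1 (F + 26):
  F = 151 + 26 = 177
  Q = 185 + 4·177 = 893
Option 2 (F := 127):
  F = 127
  Q = 185 + 4·127 = 693
Q: 893 − 693 = 200

200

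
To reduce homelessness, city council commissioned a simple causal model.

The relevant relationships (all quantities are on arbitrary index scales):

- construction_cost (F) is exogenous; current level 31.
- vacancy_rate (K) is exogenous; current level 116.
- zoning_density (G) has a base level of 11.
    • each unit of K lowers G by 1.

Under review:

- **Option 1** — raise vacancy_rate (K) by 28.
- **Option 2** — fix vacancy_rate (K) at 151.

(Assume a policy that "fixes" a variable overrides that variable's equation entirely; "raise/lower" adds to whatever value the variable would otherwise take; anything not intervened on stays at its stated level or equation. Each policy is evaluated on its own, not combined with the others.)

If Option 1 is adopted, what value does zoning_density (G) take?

-133

Option 1 (K + 28):
  K = 116 + 28 = 144
  G = 11 − 144 = -133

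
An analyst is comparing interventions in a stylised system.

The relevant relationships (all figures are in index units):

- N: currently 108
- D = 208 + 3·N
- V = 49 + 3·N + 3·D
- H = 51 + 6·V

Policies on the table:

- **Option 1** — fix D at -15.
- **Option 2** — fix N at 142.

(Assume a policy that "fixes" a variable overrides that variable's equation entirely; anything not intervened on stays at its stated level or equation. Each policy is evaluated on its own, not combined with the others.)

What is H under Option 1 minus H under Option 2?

-12294

Option 1 (D := -15):
  N = 108
  D = -15
  V = 49 + 3·108 + 3·(-15) = 328
  H = 51 + 6·328 = 2019
Option 2 (N := 142):
  N = 142
  D = 208 + 3·142 = 634
  V = 49 + 3·142 + 3·634 = 2377
  H = 51 + 6·2377 = 14313
H: 2019 − 14313 = -12294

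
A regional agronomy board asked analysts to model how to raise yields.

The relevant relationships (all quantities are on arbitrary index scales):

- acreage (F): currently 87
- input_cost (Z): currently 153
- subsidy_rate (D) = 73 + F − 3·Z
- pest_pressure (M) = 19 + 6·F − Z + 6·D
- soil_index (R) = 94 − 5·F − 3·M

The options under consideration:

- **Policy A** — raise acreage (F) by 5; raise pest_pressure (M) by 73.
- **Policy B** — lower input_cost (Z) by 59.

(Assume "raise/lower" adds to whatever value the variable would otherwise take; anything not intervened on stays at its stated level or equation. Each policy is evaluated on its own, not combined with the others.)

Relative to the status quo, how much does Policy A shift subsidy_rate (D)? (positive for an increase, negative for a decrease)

Baseline:
  F = 87
  Z = 153
  D = 73 + 87 − 3·153 = -299
Policy A (F + 5, M + 73):
  F = 87 + 5 = 92
  Z = 153
  D = 73 + 92 − 3·153 = -294
Change in D: -294 − (-299) = 5

5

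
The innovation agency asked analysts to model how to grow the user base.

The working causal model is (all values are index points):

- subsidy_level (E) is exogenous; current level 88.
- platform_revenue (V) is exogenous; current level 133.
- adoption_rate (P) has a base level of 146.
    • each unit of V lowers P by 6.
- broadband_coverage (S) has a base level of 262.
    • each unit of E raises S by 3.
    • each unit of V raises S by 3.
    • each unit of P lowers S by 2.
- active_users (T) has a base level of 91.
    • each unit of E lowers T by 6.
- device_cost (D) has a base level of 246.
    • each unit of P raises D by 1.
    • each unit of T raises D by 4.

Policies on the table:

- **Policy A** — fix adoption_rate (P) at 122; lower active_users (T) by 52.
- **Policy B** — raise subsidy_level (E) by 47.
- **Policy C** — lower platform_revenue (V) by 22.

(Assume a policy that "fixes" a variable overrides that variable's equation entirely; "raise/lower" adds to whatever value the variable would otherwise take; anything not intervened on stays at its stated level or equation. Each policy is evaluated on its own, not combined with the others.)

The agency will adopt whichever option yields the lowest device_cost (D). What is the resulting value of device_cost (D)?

Policy A (P := 122, T − 52):
  E = 88
  V = 133
  P = 122
  T = 91 − 6·88 (−52 from intervention) = -489
  D = 246 + 122 + 4·(-489) = -1588
Policy B (E + 47):
  E = 88 + 47 = 135
  V = 133
  P = 146 − 6·133 = -652
  T = 91 − 6·135 = -719
  D = 246 + (-652) + 4·(-719) = -3282
Policy C (V − 22):
  E = 88
  V = 133 − 22 = 111
  P = 146 − 6·111 = -520
  T = 91 − 6·88 = -437
  D = 246 + (-520) + 4·(-437) = -2022
Comparing — Policy A: D=-1588, Policy B: D=-3282, Policy C: D=-2022. Lowest is -3282 (Policy B).

-3282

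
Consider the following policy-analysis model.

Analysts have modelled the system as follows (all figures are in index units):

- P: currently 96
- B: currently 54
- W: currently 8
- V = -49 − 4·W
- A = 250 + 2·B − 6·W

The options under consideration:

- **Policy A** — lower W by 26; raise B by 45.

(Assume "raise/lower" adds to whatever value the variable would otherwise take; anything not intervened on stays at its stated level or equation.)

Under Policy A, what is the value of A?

556

Policy A (W − 26, B + 45):
  B = 54 + 45 = 99
  W = 8 − 26 = -18
  A = 250 + 2·99 − 6·(-18) = 556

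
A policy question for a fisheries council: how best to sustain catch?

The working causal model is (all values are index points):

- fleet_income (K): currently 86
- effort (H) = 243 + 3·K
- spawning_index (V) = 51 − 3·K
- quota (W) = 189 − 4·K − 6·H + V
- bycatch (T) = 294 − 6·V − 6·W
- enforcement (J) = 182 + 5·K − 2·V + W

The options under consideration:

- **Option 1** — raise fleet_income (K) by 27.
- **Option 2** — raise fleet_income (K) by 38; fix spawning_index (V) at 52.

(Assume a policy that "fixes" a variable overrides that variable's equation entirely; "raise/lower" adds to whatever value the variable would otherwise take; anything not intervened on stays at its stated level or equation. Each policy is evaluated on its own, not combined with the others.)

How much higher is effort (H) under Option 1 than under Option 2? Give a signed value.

-33

Option 1 (K + 27):
  K = 86 + 27 = 113
  H = 243 + 3·113 = 582
Option 2 (K + 38, V := 52):
  K = 86 + 38 = 124
  H = 243 + 3·124 = 615
H: 582 − 615 = -33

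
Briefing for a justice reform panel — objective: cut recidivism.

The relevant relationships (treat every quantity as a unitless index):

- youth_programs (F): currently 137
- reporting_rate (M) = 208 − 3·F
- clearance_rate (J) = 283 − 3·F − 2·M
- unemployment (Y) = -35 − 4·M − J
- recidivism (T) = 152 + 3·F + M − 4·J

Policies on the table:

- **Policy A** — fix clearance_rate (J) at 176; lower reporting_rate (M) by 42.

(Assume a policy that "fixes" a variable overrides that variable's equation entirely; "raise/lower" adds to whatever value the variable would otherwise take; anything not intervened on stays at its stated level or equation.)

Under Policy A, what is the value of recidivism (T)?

-386

Policy A (J := 176, M − 42):
  F = 137
  M = 208 − 3·137 (−42 from intervention) = -245
  J = 176
  T = 152 + 3·137 + (-245) − 4·176 = -386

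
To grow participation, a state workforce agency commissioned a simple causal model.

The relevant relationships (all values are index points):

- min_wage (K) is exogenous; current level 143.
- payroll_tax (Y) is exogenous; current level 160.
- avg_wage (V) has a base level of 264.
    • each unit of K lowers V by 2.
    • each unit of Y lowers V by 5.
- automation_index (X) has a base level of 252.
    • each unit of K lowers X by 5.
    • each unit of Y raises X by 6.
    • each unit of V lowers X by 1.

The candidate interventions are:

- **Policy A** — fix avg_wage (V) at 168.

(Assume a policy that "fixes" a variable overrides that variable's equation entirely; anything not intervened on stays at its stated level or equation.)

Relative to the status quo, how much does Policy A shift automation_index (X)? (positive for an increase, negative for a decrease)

Baseline:
  K = 143
  Y = 160
  V = 264 − 2·143 − 5·160 = -822
  X = 252 − 5·143 + 6·160 − (-822) = 1319
Policy A (V := 168):
  K = 143
  Y = 160
  V = 168
  X = 252 − 5·143 + 6·160 − 168 = 329
Change in X: 329 − 1319 = -990

-990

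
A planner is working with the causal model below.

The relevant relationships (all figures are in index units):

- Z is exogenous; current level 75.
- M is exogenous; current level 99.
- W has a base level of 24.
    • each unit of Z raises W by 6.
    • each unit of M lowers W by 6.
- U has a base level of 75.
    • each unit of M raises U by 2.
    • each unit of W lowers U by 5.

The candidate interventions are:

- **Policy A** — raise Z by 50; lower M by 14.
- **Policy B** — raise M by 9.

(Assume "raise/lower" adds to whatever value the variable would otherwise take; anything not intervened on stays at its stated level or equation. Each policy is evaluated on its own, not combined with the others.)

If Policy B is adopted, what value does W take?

Policy B (M + 9):
  Z = 75
  M = 99 + 9 = 108
  W = 24 + 6·75 − 6·108 = -174

-174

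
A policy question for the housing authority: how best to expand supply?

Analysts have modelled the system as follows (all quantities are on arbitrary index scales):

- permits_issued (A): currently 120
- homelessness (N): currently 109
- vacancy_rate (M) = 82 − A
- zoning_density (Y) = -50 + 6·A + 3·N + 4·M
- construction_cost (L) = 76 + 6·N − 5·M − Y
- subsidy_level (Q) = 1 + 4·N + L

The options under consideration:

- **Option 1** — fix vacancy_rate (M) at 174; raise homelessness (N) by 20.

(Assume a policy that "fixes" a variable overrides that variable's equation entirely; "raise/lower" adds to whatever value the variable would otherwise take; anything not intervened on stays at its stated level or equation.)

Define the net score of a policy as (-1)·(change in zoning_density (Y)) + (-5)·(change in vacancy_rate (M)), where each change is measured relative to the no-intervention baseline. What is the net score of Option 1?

Baseline:
  A = 120
  N = 109
  M = 82 − 120 = -38
  Y = -50 + 6·120 + 3·109 + 4·(-38) = 845
Option 1 (M := 174, N + 20):
  A = 120
  N = 109 + 20 = 129
  M = 174
  Y = -50 + 6·120 + 3·129 + 4·174 = 1753
ΔY = 1753 − 845 = 908; ΔM = 174 − (-38) = 212
Score = (-1)·908 + (-5)·212 = -1968

-1968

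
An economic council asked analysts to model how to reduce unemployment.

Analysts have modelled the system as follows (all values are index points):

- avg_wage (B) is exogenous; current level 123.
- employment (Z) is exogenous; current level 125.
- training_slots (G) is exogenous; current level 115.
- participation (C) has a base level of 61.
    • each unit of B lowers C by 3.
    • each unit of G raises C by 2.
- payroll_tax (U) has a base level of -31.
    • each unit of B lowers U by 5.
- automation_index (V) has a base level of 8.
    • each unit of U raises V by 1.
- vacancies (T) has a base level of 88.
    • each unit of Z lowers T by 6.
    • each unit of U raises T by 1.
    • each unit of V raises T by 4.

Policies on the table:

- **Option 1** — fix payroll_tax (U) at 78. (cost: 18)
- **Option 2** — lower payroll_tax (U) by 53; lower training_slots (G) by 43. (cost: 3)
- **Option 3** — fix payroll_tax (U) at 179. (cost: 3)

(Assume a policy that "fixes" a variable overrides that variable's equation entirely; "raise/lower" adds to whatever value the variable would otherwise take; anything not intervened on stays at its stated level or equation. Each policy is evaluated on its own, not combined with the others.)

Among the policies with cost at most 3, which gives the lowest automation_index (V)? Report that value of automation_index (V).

Option 2 (U − 53, G − 43):
  B = 123
  U = -31 − 5·123 (−53 from intervention) = -699
  V = 8 + (-699) = -691
Option 3 (U := 179):
  B = 123
  U = 179
  V = 8 + 179 = 187
Comparing — Option 2: V=-691, Option 3: V=187. Lowest is -691 (Option 2).

-691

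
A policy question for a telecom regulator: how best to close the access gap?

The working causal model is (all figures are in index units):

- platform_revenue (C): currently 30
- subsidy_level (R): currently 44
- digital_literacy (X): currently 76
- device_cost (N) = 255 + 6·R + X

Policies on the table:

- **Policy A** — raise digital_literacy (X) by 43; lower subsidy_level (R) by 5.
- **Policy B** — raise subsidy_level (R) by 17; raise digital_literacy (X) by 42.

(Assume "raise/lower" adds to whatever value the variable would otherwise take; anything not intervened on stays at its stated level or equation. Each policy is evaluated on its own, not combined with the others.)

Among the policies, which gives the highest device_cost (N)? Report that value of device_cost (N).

739

Policy A (X + 43, R − 5):
  R = 44 − 5 = 39
  X = 76 + 43 = 119
  N = 255 + 6·39 + 119 = 608
Policy B (R + 17, X + 42):
  R = 44 + 17 = 61
  X = 76 + 42 = 118
  N = 255 + 6·61 + 118 = 739
Comparing — Policy A: N=608, Policy B: N=739. Highest is 739 (Policy B).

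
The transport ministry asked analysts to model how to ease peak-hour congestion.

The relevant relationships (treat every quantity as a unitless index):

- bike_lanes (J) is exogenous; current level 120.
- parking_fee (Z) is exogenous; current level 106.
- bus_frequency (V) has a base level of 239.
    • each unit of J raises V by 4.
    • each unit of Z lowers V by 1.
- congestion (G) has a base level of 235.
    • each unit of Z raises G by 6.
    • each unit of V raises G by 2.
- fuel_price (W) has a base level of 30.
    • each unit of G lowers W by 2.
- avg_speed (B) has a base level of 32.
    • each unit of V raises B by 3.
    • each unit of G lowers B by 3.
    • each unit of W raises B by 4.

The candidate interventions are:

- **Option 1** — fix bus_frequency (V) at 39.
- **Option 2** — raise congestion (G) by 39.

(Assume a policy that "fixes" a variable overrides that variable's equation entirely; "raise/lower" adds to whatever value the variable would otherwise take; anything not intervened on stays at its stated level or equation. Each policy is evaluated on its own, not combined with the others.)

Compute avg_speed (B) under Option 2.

-21505

Option 2 (G + 39):
  J = 120
  Z = 106
  V = 239 + 4·120 − 106 = 613
  G = 235 + 6·106 + 2·613 (+39 from intervention) = 2136
  W = 30 − 2·2136 = -4242
  B = 32 + 3·613 − 3·2136 + 4·(-4242) = -21505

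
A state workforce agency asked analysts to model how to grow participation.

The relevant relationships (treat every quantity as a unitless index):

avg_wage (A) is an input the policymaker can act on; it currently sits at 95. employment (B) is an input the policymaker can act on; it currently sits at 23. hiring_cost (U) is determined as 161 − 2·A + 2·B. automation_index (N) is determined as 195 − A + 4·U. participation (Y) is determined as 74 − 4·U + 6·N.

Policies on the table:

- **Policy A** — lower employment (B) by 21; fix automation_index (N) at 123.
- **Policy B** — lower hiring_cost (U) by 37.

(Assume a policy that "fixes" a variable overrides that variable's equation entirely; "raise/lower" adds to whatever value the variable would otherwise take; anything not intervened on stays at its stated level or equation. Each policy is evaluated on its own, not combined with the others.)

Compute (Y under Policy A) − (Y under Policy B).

638

Policy A (B − 21, N := 123):
  A = 95
  B = 23 − 21 = 2
  U = 161 − 2·95 + 2·2 = -25
  N = 123
  Y = 74 − 4·(-25) + 6·123 = 912
Policy B (U − 37):
  A = 95
  B = 23
  U = 161 − 2·95 + 2·23 (−37 from intervention) = -20
  N = 195 − 95 + 4·(-20) = 20
  Y = 74 − 4·(-20) + 6·20 = 274
Y: 912 − 274 = 638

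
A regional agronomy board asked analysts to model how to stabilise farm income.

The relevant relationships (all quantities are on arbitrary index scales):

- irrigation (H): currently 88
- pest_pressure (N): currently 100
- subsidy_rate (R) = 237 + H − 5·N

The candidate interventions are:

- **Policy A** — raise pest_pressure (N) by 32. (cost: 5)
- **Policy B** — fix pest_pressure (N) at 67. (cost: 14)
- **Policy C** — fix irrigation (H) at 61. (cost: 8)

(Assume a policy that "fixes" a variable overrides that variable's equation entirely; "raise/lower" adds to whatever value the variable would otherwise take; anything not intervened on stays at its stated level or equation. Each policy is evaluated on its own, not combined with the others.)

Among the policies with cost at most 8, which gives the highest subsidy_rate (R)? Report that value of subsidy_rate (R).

Policy A (N + 32):
  H = 88
  N = 100 + 32 = 132
  R = 237 + 88 − 5·132 = -335
Policy C (H := 61):
  H = 61
  N = 100
  R = 237 + 61 − 5·100 = -202
Comparing — Policy A: R=-335, Policy C: R=-202. Highest is -202 (Policy C).

-202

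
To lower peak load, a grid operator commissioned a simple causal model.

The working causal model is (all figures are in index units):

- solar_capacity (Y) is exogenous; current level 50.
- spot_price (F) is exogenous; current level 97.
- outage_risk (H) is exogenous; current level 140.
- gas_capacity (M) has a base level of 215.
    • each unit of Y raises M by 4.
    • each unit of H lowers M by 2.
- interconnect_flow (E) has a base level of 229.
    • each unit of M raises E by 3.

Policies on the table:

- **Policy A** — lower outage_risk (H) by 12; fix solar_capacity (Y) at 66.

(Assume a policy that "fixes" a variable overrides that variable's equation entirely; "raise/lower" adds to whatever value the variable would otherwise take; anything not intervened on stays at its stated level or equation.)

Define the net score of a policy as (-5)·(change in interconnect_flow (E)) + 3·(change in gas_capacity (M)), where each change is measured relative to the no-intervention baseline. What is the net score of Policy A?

-1056

Baseline:
  Y = 50
  H = 140
  M = 215 + 4·50 − 2·140 = 135
  E = 229 + 3·135 = 634
Policy A (H − 12, Y := 66):
  Y = 66
  H = 140 − 12 = 128
  M = 215 + 4·66 − 2·128 = 223
  E = 229 + 3·223 = 898
ΔE = 898 − 634 = 264; ΔM = 223 − 135 = 88
Score = (-5)·264 + 3·88 = -1056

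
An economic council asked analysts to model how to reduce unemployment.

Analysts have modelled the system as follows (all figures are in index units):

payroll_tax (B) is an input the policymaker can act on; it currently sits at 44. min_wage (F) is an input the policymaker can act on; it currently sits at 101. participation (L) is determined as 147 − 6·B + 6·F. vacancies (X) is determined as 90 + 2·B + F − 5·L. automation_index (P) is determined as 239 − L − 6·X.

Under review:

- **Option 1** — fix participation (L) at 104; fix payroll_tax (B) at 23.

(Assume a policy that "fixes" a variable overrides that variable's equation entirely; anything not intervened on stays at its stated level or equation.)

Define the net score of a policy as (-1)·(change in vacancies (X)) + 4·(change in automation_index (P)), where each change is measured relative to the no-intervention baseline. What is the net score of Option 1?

-45535

Baseline:
  B = 44
  F = 101
  L = 147 − 6·44 + 6·101 = 489
  X = 90 + 2·44 + 101 − 5·489 = -2166
  P = 239 − 489 − 6·(-2166) = 12746
Option 1 (L := 104, B := 23):
  B = 23
  F = 101
  L = 104
  X = 90 + 2·23 + 101 − 5·104 = -283
  P = 239 − 104 − 6·(-283) = 1833
ΔX = -283 − (-2166) = 1883; ΔP = 1833 − 12746 = -10913
Score = (-1)·1883 + 4·(-10913) = -45535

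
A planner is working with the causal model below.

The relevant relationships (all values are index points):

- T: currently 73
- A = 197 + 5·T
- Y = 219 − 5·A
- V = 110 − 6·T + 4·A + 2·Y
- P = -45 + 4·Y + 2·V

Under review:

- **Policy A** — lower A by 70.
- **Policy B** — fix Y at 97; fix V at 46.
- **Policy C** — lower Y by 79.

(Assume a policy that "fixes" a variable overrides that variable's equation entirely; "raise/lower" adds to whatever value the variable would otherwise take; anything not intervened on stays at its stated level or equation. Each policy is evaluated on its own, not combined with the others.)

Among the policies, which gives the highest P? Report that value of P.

Policy A (A − 70):
  T = 73
  A = 197 + 5·73 (−70 from intervention) = 492
  Y = 219 − 5·492 = -2241
  V = 110 − 6·73 + 4·492 + 2·(-2241) = -2842
  P = -45 + 4·(-2241) + 2·(-2842) = -14693
Policy B (Y := 97, V := 46):
  T = 73
  A = 197 + 5·73 = 562
  Y = 97
  V = 46
  P = -45 + 4·97 + 2·46 = 435
Policy C (Y − 79):
  T = 73
  A = 197 + 5·73 = 562
  Y = 219 − 5·562 (−79 from intervention) = -2670
  V = 110 − 6·73 + 4·562 + 2·(-2670) = -3420
  P = -45 + 4·(-2670) + 2·(-3420) = -17565
Comparing — Policy A: P=-14693, Policy B: P=435, Policy C: P=-17565. Highest is 435 (Policy B).

435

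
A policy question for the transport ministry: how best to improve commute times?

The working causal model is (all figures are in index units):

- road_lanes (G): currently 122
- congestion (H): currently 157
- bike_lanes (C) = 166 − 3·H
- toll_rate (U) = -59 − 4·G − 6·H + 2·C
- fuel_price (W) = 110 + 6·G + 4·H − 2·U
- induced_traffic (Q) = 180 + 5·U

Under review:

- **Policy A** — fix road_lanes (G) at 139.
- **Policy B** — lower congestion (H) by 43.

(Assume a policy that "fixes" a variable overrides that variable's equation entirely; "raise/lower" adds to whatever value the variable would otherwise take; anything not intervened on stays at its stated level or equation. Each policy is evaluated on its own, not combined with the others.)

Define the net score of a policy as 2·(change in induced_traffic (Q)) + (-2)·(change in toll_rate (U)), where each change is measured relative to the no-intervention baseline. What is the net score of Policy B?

4128

Baseline:
  G = 122
  H = 157
  C = 166 − 3·157 = -305
  U = -59 − 4·122 − 6·157 + 2·(-305) = -2099
  Q = 180 + 5·(-2099) = -10315
Policy B (H − 43):
  G = 122
  H = 157 − 43 = 114
  C = 166 − 3·114 = -176
  U = -59 − 4·122 − 6·114 + 2·(-176) = -1583
  Q = 180 + 5·(-1583) = -7735
ΔQ = -7735 − (-10315) = 2580; ΔU = -1583 − (-2099) = 516
Score = 2·2580 + (-2)·516 = 4128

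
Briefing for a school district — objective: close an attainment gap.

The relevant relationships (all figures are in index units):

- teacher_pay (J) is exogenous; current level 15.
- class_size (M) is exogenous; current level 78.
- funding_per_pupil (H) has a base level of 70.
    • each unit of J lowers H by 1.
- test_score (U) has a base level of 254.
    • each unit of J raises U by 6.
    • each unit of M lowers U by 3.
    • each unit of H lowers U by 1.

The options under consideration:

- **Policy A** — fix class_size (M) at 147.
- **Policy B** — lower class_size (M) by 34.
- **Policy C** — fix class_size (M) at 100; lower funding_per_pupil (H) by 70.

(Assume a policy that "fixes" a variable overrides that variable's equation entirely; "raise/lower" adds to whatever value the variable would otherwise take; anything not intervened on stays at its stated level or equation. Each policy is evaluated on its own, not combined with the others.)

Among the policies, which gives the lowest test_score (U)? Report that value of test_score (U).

-152

Policy A (M := 147):
  J = 15
  M = 147
  H = 70 − 15 = 55
  U = 254 + 6·15 − 3·147 − 55 = -152
Policy B (M − 34):
  J = 15
  M = 78 − 34 = 44
  H = 70 − 15 = 55
  U = 254 + 6·15 − 3·44 − 55 = 157
Policy C (M := 100, H − 70):
  J = 15
  M = 100
  H = 70 − 15 (−70 from intervention) = -15
  U = 254 + 6·15 − 3·100 − (-15) = 59
Comparing — Policy A: U=-152, Policy B: U=157, Policy C: U=59. Lowest is -152 (Policy A).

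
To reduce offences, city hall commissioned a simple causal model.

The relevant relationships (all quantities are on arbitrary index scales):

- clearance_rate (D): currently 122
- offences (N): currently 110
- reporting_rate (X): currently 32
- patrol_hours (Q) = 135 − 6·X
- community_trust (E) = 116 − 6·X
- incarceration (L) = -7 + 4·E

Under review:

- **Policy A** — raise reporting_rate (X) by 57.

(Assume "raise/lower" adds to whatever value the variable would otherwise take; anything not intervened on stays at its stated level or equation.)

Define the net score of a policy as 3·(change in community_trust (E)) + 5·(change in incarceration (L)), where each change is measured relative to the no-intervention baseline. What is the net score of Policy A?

Baseline:
  X = 32
  E = 116 − 6·32 = -76
  L = -7 + 4·(-76) = -311
Policy A (X + 57):
  X = 32 + 57 = 89
  E = 116 − 6·89 = -418
  L = -7 + 4·(-418) = -1679
ΔE = -418 − (-76) = -342; ΔL = -1679 − (-311) = -1368
Score = 3·(-342) + 5·(-1368) = -7866

-7866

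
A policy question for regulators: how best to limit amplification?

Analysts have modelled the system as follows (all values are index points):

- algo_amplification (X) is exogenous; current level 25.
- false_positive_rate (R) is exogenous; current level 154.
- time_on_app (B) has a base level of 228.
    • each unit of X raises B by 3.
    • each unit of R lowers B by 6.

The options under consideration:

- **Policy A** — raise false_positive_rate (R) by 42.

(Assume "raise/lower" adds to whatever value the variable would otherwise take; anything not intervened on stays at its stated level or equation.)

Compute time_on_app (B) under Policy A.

-873

Policy A (R + 42):
  X = 25
  R = 154 + 42 = 196
  B = 228 + 3·25 − 6·196 = -873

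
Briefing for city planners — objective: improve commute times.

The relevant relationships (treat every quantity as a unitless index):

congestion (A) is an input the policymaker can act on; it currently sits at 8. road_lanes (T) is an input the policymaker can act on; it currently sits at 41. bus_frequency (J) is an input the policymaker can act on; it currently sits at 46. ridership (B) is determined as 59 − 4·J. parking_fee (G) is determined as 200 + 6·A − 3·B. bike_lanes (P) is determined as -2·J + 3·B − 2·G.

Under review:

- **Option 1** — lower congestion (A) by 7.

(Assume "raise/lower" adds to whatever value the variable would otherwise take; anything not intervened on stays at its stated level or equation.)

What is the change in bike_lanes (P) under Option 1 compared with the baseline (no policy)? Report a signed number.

Baseline:
  A = 8
  J = 46
  B = 59 − 4·46 = -125
  G = 200 + 6·8 − 3·(-125) = 623
  P = 0 − 2·46 + 3·(-125) − 2·623 = -1713
Option 1 (A − 7):
  A = 8 − 7 = 1
  J = 46
  B = 59 − 4·46 = -125
  G = 200 + 6·1 − 3·(-125) = 581
  P = 0 − 2·46 + 3·(-125) − 2·581 = -1629
Change in P: -1629 − (-1713) = 84

84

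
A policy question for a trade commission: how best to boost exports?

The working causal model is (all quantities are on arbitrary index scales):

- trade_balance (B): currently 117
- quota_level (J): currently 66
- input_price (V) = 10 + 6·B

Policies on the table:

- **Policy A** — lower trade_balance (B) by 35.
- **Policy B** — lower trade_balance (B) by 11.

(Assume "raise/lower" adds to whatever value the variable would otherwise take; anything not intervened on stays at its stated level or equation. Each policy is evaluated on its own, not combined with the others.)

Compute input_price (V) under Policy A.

Policy A (B − 35):
  B = 117 − 35 = 82
  V = 10 + 6·82 = 502

502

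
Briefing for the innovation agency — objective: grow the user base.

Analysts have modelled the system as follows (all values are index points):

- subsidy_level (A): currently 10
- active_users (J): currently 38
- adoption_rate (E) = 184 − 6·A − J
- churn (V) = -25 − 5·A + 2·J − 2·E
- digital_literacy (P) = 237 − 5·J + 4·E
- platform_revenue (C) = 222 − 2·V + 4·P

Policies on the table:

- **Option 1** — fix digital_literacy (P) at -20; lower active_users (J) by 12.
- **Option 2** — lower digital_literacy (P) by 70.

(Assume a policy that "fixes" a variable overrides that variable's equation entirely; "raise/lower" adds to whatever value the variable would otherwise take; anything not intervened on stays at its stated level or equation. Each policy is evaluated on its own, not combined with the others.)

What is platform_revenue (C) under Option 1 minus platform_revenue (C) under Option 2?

Option 1 (P := -20, J − 12):
  A = 10
  J = 38 − 12 = 26
  E = 184 − 6·10 − 26 = 98
  V = -25 − 5·10 + 2·26 − 2·98 = -219
  P = -20
  C = 222 − 2·(-219) + 4·(-20) = 580
Option 2 (P − 70):
  A = 10
  J = 38
  E = 184 − 6·10 − 38 = 86
  V = -25 − 5·10 + 2·38 − 2·86 = -171
  P = 237 − 5·38 + 4·86 (−70 from intervention) = 321
  C = 222 − 2·(-171) + 4·321 = 1848
C: 580 − 1848 = -1268

-1268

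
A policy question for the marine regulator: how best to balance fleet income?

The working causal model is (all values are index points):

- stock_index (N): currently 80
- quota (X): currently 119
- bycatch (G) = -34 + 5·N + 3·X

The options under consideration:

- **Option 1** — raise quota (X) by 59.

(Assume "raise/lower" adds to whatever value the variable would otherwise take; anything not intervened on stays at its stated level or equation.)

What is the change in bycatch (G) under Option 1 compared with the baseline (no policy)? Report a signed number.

Baseline:
  N = 80
  X = 119
  G = -34 + 5·80 + 3·119 = 723
Option 1 (X + 59):
  N = 80
  X = 119 + 59 = 178
  G = -34 + 5·80 + 3·178 = 900
Change in G: 900 − 723 = 177

177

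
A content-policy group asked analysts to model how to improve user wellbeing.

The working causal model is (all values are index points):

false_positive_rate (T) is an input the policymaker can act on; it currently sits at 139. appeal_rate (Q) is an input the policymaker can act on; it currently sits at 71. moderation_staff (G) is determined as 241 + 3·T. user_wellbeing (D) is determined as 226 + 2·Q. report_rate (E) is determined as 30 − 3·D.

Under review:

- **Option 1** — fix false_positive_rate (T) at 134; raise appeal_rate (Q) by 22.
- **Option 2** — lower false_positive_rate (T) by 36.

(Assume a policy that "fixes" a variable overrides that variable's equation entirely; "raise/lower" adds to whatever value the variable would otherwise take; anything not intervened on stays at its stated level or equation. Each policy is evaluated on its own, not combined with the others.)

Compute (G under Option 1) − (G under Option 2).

Option 1 (T := 134, Q + 22):
  T = 134
  G = 241 + 3·134 = 643
Option 2 (T − 36):
  T = 139 − 36 = 103
  G = 241 + 3·103 = 550
G: 643 − 550 = 93

93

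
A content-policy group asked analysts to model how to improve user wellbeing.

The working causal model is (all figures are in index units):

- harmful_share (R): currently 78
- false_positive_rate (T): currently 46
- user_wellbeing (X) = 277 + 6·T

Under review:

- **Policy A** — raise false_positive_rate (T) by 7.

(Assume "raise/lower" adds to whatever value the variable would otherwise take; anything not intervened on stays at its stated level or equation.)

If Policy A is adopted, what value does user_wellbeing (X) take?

Policy A (T + 7):
  T = 46 + 7 = 53
  X = 277 + 6·53 = 595

595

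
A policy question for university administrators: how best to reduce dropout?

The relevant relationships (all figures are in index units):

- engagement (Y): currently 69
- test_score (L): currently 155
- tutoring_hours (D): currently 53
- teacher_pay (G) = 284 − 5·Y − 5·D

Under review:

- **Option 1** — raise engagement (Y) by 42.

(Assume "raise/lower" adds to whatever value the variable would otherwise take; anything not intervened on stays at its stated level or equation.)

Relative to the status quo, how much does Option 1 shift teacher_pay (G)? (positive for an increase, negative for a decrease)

-210

Baseline:
  Y = 69
  D = 53
  G = 284 − 5·69 − 5·53 = -326
Option 1 (Y + 42):
  Y = 69 + 42 = 111
  D = 53
  G = 284 − 5·111 − 5·53 = -536
Change in G: -536 − (-326) = -210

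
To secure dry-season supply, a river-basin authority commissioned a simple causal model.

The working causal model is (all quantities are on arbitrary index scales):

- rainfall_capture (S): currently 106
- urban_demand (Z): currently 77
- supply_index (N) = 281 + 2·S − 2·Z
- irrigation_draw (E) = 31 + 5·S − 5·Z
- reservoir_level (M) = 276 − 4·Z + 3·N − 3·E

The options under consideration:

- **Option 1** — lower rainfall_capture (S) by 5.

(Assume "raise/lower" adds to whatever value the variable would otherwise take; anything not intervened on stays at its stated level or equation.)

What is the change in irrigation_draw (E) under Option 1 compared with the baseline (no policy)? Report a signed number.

Baseline:
  S = 106
  Z = 77
  E = 31 + 5·106 − 5·77 = 176
Option 1 (S − 5):
  S = 106 − 5 = 101
  Z = 77
  E = 31 + 5·101 − 5·77 = 151
Change in E: 151 − 176 = -25

-25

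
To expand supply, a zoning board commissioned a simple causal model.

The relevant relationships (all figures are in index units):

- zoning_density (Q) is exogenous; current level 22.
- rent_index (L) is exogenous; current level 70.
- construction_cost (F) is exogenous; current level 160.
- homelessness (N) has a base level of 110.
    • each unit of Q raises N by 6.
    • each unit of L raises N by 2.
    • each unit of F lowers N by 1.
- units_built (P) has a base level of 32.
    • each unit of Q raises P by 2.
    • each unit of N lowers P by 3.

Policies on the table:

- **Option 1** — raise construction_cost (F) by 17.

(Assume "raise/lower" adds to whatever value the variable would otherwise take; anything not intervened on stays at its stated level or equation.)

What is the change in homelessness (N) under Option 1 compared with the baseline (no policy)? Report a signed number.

-17

Baseline:
  Q = 22
  L = 70
  F = 160
  N = 110 + 6·22 + 2·70 − 160 = 222
Option 1 (F + 17):
  Q = 22
  L = 70
  F = 160 + 17 = 177
  N = 110 + 6·22 + 2·70 − 177 = 205
Change in N: 205 − 222 = -17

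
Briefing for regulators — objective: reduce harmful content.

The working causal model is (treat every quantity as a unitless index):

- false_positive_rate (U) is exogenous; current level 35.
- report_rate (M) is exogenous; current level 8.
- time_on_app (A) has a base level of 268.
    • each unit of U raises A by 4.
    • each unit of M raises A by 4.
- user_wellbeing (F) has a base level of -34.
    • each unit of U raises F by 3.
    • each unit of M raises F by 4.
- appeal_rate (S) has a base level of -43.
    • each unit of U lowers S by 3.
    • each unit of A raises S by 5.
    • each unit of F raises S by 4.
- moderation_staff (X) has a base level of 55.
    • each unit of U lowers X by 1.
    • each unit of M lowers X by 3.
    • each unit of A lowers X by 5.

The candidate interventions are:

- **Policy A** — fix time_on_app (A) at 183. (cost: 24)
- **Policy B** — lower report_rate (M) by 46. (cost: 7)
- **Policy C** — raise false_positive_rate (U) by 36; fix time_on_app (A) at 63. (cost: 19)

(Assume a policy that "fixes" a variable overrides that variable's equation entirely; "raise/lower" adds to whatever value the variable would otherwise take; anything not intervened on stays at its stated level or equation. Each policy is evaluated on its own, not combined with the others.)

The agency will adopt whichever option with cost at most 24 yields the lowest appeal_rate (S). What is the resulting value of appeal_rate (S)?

808

Policy A (A := 183):
  U = 35
  M = 8
  A = 183
  F = -34 + 3·35 + 4·8 = 103
  S = -43 − 3·35 + 5·183 + 4·103 = 1179
Policy B (M − 46):
  U = 35
  M = 8 − 46 = -38
  A = 268 + 4·35 + 4·(-38) = 256
  F = -34 + 3·35 + 4·(-38) = -81
  S = -43 − 3·35 + 5·256 + 4·(-81) = 808
Policy C (U + 36, A := 63):
  U = 35 + 36 = 71
  M = 8
  A = 63
  F = -34 + 3·71 + 4·8 = 211
  S = -43 − 3·71 + 5·63 + 4·211 = 903
Comparing — Policy A: S=1179, Policy B: S=808, Policy C: S=903. Lowest is 808 (Policy B).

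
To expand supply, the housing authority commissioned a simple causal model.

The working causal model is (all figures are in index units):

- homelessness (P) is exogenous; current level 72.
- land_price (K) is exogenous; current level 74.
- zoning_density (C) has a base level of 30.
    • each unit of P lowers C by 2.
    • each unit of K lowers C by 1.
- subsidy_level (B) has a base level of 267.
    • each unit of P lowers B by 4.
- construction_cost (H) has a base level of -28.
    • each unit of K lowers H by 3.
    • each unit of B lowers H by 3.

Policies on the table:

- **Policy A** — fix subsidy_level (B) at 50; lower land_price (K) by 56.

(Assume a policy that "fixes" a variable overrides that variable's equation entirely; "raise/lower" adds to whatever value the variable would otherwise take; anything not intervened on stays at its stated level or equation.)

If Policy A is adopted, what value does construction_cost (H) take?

Policy A (B := 50, K − 56):
  P = 72
  K = 74 − 56 = 18
  B = 50
  H = -28 − 3·18 − 3·50 = -232

-232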